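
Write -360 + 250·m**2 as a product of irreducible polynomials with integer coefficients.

Factor out 10, leaving 25·m**2 - 36, which is a difference of two squares.

10·(5·m + 6)·(5·m - 6)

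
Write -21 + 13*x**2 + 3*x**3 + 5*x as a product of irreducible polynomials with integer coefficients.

Trying the rational-root candidates, x = -3 is a root, giving the factor (x + 3) and quotient 3*x**2 + 4*x - 7.
The remaining quadratic factors as (3*x + 7)(x - 1).

(3*x + 7)*(x + 3)*(x - 1)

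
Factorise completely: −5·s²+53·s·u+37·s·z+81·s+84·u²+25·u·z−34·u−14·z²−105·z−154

−(5·s+7·u−2·z−11)·(s−12·u−7·z−14)

Group: −5·s·(s−12·u−7·z−14) + (−7·u+2·z+11)·(s−12·u−7·z−14); both groups contain (s−12·u−7·z−14).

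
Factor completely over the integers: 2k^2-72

2(k+6)(k-6)

Pull out the common factor 2; k^2-36 is a difference of squares.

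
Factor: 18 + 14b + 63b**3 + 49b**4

Group as (49b**4 + 14b) + (63b**3 + 18) = 7b(7b**3 + 2) + 9(7b**3 + 2).
Both groups share the factor (7b**3 + 2).

(7b + 9)(7b**3 + 2)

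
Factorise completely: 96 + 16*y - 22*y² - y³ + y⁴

Testing divisors of the constant over divisors of the leading coefficient, y = -2 is a root, giving the factor (y + 2) and quotient y³ - 3*y² - 16*y + 48.
Then y = 4 is a root, so (y - 4) divides it; the quotient is y² + y - 12.
The remaining quadratic factors as (y + 4)(y - 3).

(y + 2)*(y + 4)*(y - 3)*(y - 4)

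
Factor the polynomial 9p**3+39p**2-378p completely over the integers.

3p(3p-14)(p+9)

Pull out the common factor 3p, then factor the remaining trinomial.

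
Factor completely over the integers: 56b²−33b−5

(7b−5)(8b+1)

Need a pair with product 56·(−5) = −280 and sum −33: that's 7 and −40.
Split the middle term: 56b²+7b − 40b−5 = 7b(8b+1) − 5(8b+1).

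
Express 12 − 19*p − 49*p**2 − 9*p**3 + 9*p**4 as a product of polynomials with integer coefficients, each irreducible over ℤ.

By the rational root theorem, p = −4/3 is a root, so (3*p + 4) divides it; the quotient is 3*p**3 − 7*p**2 − 7*p + 3.
Continuing, p = 1/3 is a root, so (3*p − 1) divides it; the quotient is p**2 − 2*p − 3.
The remaining quadratic factors as (p − 3)(p + 1).

(3*p + 4)*(3*p − 1)*(p + 1)*(p − 3)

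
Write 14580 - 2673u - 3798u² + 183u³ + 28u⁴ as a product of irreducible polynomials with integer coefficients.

Testing divisors of the constant over divisors of the leading coefficient, u = 9 is a root, so (u - 9) divides it; the quotient is 28u³ + 435u² + 117u - 1620.
Then u = -15 is a root, giving the factor (u + 15) and quotient 28u² + 15u - 108.
The remaining quadratic factors as (4u + 9)(7u - 12).

(4u + 9)(7u - 12)(u + 15)(u - 9)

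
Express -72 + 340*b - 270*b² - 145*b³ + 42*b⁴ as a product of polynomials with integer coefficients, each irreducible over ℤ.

(2*b - 9)*(3*b - 2)*(7*b - 2)*(b + 2)

By the rational root theorem, b = -2 is a root, giving the factor (b + 2) and quotient 42*b³ - 229*b² + 188*b - 36.
Continuing, b = 9/2 is a root, giving the factor (2*b - 9) and quotient 21*b² - 20*b + 4.
The remaining quadratic factors as (7*b - 2)(3*b - 2).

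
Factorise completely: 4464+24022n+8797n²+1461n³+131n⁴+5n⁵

By the rational root theorem, n = -8 is a root, so (n+8) is a factor; dividing leaves 5n⁴+91n³+733n²+2933n+558.
Then n = -1/5 is a root, giving the factor (5n+1) and quotient n³+18n²+143n+558.
Next, n = -9 is a root, so (n+9) is a factor; dividing leaves n²+9n+62.
The quadratic n²+9n+62 has discriminant -167 < 0 and is irreducible over ℤ.

(5n+1)(n+8)(n+9)(n²+9n+62)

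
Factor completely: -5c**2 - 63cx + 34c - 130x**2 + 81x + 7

Group: -c(5c + 13x + 1) + (-10x + 7)(5c + 13x + 1); both groups contain (5c + 13x + 1).

-(5c + 13x + 1)(c + 10x - 7)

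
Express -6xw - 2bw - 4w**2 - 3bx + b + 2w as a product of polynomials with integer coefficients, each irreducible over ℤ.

Group: -3x(b + 2w) + (-2w + 1)(b + 2w); both groups contain (b + 2w).

-(3x + 2w - 1)(b + 2w)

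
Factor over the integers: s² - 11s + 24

(s - 3)(s - 8)

Two integers with product 24 and sum -11 are -3 and -8.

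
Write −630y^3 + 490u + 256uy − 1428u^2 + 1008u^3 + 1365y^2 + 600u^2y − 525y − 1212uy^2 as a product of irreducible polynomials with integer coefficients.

Group: 12u(84u^2 − 48uy − 70u − 45y^2 + 75y) + (14y − 7)(84u^2 − 48uy − 70u − 45y^2 + 75y); both groups contain (84u^2 − 48uy − 70u − 45y^2 + 75y), so (12u + 14y − 7) is a factor with cofactor 84u^2 − 48uy − 70u − 45y^2 + 75y.
The cofactor groups again: 84u^2 − 48uy − 70u − 45y^2 + 75y = 6u(14u − 15y) + (3y − 5)(14u − 15y); both groups contain (14u − 15y), giving (6u + 3y − 5)(14u − 15y).

(12u + 14y − 7)(14u − 15y)(6u + 3y − 5)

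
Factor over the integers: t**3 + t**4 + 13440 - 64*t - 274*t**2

Testing divisors of the constant over divisors of the leading coefficient, t = 8 is a root, so (t - 8) divides it; the quotient is t**3 + 9*t**2 - 202*t - 1680.
Next, t = -8 is a root, so (t + 8) is a factor; dividing leaves t**2 + t - 210.
The remaining quadratic factors as (t + 15)(t - 14).

(t + 15)*(t + 8)*(t - 14)*(t - 8)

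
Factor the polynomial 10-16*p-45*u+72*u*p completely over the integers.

Group as (72*u*p-45*u) + (-16*p+10) = 9*u*(8*p-5) - 2*(8*p-5).
Both groups share the factor (8*p-5).

(8*p-5)*(9*u-2)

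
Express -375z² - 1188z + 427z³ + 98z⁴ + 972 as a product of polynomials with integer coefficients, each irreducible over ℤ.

(2z + 9)(7z - 6)(7z - 9)(z + 2)

Testing divisors of the constant over divisors of the leading coefficient, z = 9/7 is a root, giving the factor (7z - 9) and quotient 14z³ + 79z² + 48z - 108.
Continuing, z = 6/7 is a root, so (7z - 6) is a factor; dividing leaves 2z² + 13z + 18.
The remaining quadratic factors as (z + 2)(2z + 9).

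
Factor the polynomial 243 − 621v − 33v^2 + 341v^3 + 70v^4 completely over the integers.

Among the possible rational roots, v = 3/7 is a root, giving the factor (7v − 3) and quotient 10v^3 + 53v^2 + 18v − 81.
Then v = −9/2 is a root, so (2v + 9) divides it; the quotient is 5v^2 + 4v − 9.
The remaining quadratic factors as (5v + 9)(v − 1).

(2v + 9)(5v + 9)(7v − 3)(v − 1)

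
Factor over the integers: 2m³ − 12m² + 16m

Pull out the common factor 2m, then factor the remaining trinomial.

2m(m − 2)(m − 4)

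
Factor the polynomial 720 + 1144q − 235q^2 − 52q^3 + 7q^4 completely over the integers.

Among the possible rational roots, q = 9 is a root, so (q − 9) divides it; the quotient is 7q^3 + 11q^2 − 136q − 80.
Next, q = −4/7 is a root, so (7q + 4) divides it; the quotient is q^2 + q − 20.
The remaining quadratic factors as (q − 4)(q + 5).

(7q + 4)(q + 5)(q − 4)(q − 9)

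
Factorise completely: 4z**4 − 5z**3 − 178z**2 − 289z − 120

(4z + 3)(z + 1)(z + 5)(z − 8)

By the rational root theorem, z = −5 is a root, so (z + 5) divides it; the quotient is 4z**3 − 25z**2 − 53z − 24.
Then z = 8 is a root, giving the factor (z − 8) and quotient 4z**2 + 7z + 3.
The remaining quadratic factors as (z + 1)(4z + 3).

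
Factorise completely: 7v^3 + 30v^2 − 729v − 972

By the rational root theorem, v = −12 is a root, so (v + 12) is a factor; dividing leaves 7v^2 − 54v − 81.
The remaining quadratic factors as (7v + 9)(v − 9).

(7v + 9)(v + 12)(v − 9)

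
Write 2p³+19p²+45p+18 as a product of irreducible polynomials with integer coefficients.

(2p+1)(p+3)(p+6)

Trying the rational-root candidates, p = -6 is a root, so (p+6) is a factor; dividing leaves 2p²+7p+3.
The remaining quadratic factors as (2p+1)(p+3).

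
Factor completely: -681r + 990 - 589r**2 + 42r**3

By the rational root theorem, r = 6/7 is a root, giving the factor (7r - 6) and quotient 6r**2 - 79r - 165.
The remaining quadratic factors as (r - 15)(6r + 11).

(6r + 11)(7r - 6)(r - 15)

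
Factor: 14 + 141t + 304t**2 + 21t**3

Trying the rational-root candidates, t = -1/3 is a root, so (3t + 1) is a factor; dividing leaves 7t**2 + 99t + 14.
The remaining quadratic factors as (t + 14)(7t + 1).

(3t + 1)(7t + 1)(t + 14)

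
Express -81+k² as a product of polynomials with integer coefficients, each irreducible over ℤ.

(k+9)(k-9)

Two integers with product -81 and sum 0 are 9 and -9.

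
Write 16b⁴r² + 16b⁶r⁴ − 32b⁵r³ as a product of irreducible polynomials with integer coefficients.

16b⁴r²(br − 1)²

Every term has a factor of 16b⁴r²; factoring it out leaves b²r² − 2br + 1.
Recognize a perfect-square trinomial with the parts 1 and br.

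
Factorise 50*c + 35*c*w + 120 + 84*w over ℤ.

Group as (35*c*w + 50*c) + (84*w + 120) = 5*c*(7*w + 10) + 12*(7*w + 10).
Both groups share the factor (7*w + 10).

(5*c + 12)*(7*w + 10)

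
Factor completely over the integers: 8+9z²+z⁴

Substitute u = z² to get a quadratic in u, then factor.
z²+8 is irreducible over ℤ (always positive, so no real roots).
z²+1 is irreducible over ℤ (sum of squares).

(z²+1)(z²+8)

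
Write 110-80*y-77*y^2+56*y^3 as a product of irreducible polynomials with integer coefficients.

(8*y-11)*(7*y^2-10)

Group as (56*y^3-80*y) + (-77*y^2+110) = 8*y*(7*y^2-10) - 11*(7*y^2-10).
Both groups share the factor (7*y^2-10).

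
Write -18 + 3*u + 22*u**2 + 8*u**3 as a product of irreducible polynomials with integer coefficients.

(2*u + 3)*(4*u - 3)*(u + 2)

By the rational root theorem, u = 3/4 is a root, so (4*u - 3) divides it; the quotient is 2*u**2 + 7*u + 6.
The remaining quadratic factors as (u + 2)(2*u + 3).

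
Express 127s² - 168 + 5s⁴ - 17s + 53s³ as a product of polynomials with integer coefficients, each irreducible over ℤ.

Among the possible rational roots, s = -7 is a root, so (s + 7) divides it; the quotient is 5s³ + 18s² + s - 24.
Next, s = -8/5 is a root, giving the factor (5s + 8) and quotient s² + 2s - 3.
The remaining quadratic factors as (s - 1)(s + 3).

(5s + 8)(s + 3)(s + 7)(s - 1)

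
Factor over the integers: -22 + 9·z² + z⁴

Substitute u = z² to get a quadratic in u, then factor.
z² - 2 is irreducible over ℤ (2 is not a perfect square).
z² + 11 is irreducible over ℤ (always positive, so no real roots).

(z² + 11)·(z² - 2)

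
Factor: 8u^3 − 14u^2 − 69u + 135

By the rational root theorem, u = 9/4 is a root, so (4u − 9) divides it; the quotient is 2u^2 + u − 15.
The remaining quadratic factors as (u + 3)(2u − 5).

(2u − 5)(4u − 9)(u + 3)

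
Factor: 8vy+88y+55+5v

(8y+5)(v+11)

Group as (8vy+5v) + (88y+55) = v(8y+5) + 11(8y+5).
Both groups share the factor (8y+5).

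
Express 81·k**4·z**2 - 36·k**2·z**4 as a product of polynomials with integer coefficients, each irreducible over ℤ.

9·k**2·z**2·(3·k + 2·z)·(3·k - 2·z)

Factor out 9·k**2·z**2, leaving 9·k**2 - 4·z**2, which is a difference of two squares.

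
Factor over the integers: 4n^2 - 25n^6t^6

Factor out n^2 first: what remains is -25n^4t^6 + 4.
Recognize a difference of squares with the parts 2 and 5n^2t^3.

-n^2(5n^2t^3 + 2)(5n^2t^3 - 2)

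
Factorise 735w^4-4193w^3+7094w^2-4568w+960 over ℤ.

(3w-10)(5w-4)(7w-3)(7w-8)

By the rational root theorem, w = 10/3 is a root, so (3w-10) is a factor; dividing leaves 245w^3-581w^2+428w-96.
Then w = 4/5 is a root, so (5w-4) is a factor; dividing leaves 49w^2-77w+24.
The remaining quadratic factors as (7w-8)(7w-3).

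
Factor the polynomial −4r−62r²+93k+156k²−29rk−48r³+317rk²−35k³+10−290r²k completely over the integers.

−(6r−5k−2)(8r−k+5)(r+7k+1)

Group: 6r(−8r²−55rk−13r+7k²−34k−5) + (−5k−2)(−8r²−55rk−13r+7k²−34k−5); both groups contain (−8r²−55rk−13r+7k²−34k−5), so (6r−5k−2) is a factor with cofactor −8r²−55rk−13r+7k²−34k−5.
The cofactor groups again: −8r²−55rk−13r+7k²−34k−5 = −8r(r+7k+1) + (k−5)(r+7k+1); both groups contain (r+7k+1), giving −(8r−k+5)(r+7k+1).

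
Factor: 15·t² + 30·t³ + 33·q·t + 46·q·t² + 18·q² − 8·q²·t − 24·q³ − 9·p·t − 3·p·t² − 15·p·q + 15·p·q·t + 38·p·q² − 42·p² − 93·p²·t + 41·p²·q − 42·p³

−(2·p − q − t)·(3·p − 4·q + 6·t + 3)·(7·p + 6·q + 5·t)

Group: 7·p·(−6·p² + 11·p·q − 9·p·t − 6·p − 4·q² + 2·q·t + 3·q + 6·t² + 3·t) + (6·q + 5·t)·(−6·p² + 11·p·q − 9·p·t − 6·p − 4·q² + 2·q·t + 3·q + 6·t² + 3·t); both groups contain (−6·p² + 11·p·q − 9·p·t − 6·p − 4·q² + 2·q·t + 3·q + 6·t² + 3·t), so (7·p + 6·q + 5·t) is a factor with cofactor −6·p² + 11·p·q − 9·p·t − 6·p − 4·q² + 2·q·t + 3·q + 6·t² + 3·t.
The cofactor groups again: −6·p² + 11·p·q − 9·p·t − 6·p − 4·q² + 2·q·t + 3·q + 6·t² + 3·t = −3·p·(2·p − q − t) + (4·q − 6·t − 3)·(2·p − q − t); both groups contain (2·p − q − t), giving −(3·p − 4·q + 6·t + 3)·(2·p − q − t).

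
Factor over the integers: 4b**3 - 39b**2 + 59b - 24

(4b - 3)(b - 1)(b - 8)

Trying the rational-root candidates, b = 3/4 is a root, so (4b - 3) is a factor; dividing leaves b**2 - 9b + 8.
The remaining quadratic factors as (b - 1)(b - 8).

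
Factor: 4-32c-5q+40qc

Group as (40qc-5q) + (-32c+4) = 5q(8c-1) - 4(8c-1).
Both groups share the factor (8c-1).

(5q-4)(8c-1)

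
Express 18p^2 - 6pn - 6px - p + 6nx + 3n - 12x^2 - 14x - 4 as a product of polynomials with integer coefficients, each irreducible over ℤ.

Group: 2p(9p - 3n + 6x + 4) + (-2x - 1)(9p - 3n + 6x + 4); both groups contain (9p - 3n + 6x + 4).

(9p - 3n + 6x + 4)(2p - 2x - 1)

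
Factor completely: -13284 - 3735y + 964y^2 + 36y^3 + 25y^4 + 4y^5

Among the possible rational roots, y = 4 is a root, giving the factor (y - 4) and quotient 4y^4 + 41y^3 + 200y^2 + 1764y + 3321.
Next, y = -9 is a root, so (y + 9) divides it; the quotient is 4y^3 + 5y^2 + 155y + 369.
Next, y = -9/4 is a root, giving the factor (4y + 9) and quotient y^2 - y + 41.
The quadratic y^2 - y + 41 has discriminant -163 < 0 and is irreducible over ℤ.

(4y + 9)(y + 9)(y - 4)(y^2 - y + 41)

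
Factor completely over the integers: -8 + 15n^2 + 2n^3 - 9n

Testing divisors of the constant over divisors of the leading coefficient, n = 1 is a root, giving the factor (n - 1) and quotient 2n^2 + 17n + 8.
The remaining quadratic factors as (n + 8)(2n + 1).

(2n + 1)(n + 8)(n - 1)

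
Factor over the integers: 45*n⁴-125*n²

5*n²*(3*n+5)*(3*n-5)

Factor out 5*n², leaving 9*n²-25, which is a difference of two squares.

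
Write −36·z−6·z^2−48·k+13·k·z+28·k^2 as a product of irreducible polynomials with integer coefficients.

(4·k+3·z)·(7·k−2·z−12)

Group: 7·k·(4·k+3·z) + (−2·z−12)·(4·k+3·z); both groups contain (4·k+3·z).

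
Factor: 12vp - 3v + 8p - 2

Group as (12vp - 3v) + (8p - 2) = 3v(4p - 1) + 2(4p - 1).
Both groups share the factor (4p - 1).

(3v + 2)(4p - 1)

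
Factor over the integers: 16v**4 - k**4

Write as (4v**2)² − (k**2)², then factor 4v**2 - k**2 once more.

(2v - k)(2v + k)(4v**2 + k**2)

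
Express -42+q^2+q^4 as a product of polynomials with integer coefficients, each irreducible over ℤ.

Substitute u = q^2 to get a quadratic in u, then factor.
q^2+7 is irreducible over ℤ (always positive, so no real roots).
q^2-6 is irreducible over ℤ (6 is not a perfect square).

(q^2+7)(q^2-6)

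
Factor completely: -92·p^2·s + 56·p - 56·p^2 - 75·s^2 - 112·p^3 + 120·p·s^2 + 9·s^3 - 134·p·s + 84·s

Group: 14·p·(-8·p^2 - 6·p·s - 8·p + 9·s^2 - 12·s) + (s - 7)·(-8·p^2 - 6·p·s - 8·p + 9·s^2 - 12·s); both groups contain (-8·p^2 - 6·p·s - 8·p + 9·s^2 - 12·s), so (14·p + s - 7) is a factor with cofactor -8·p^2 - 6·p·s - 8·p + 9·s^2 - 12·s.
The cofactor groups again: -8·p^2 - 6·p·s - 8·p + 9·s^2 - 12·s = -2·p·(4·p - 3·s + 4) - 3·s·(4·p - 3·s + 4); both groups contain (4·p - 3·s + 4), giving -(2·p + 3·s)·(4·p - 3·s + 4).

-(14·p + s - 7)·(2·p + 3·s)·(4·p - 3·s + 4)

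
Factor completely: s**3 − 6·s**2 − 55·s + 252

(s + 7)·(s − 4)·(s − 9)

Trying the rational-root candidates, s = 4 is a root, so (s − 4) is a factor; dividing leaves s**2 − 2·s − 63.
The remaining quadratic factors as (s + 7)(s − 9).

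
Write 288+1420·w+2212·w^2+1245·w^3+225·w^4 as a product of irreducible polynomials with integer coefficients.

Testing divisors of the constant over divisors of the leading coefficient, w = -9/5 is a root, so (5·w+9) divides it; the quotient is 45·w^3+168·w^2+140·w+32.
Next, w = -8/3 is a root, giving the factor (3·w+8) and quotient 15·w^2+16·w+4.
The remaining quadratic factors as (3·w+2)(5·w+2).

(3·w+2)·(3·w+8)·(5·w+2)·(5·w+9)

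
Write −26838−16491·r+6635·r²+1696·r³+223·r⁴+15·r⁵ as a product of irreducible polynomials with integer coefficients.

(3·r−7)·(5·r+6)·(r+9)·(r²+7·r+71)

Among the possible rational roots, r = −9 is a root, so (r+9) is a factor; dividing leaves 15·r⁴+88·r³+904·r²−1501·r−2982.
Continuing, r = 7/3 is a root, so (3·r−7) is a factor; dividing leaves 5·r³+41·r²+397·r+426.
Continuing, r = −6/5 is a root, so (5·r+6) is a factor; dividing leaves r²+7·r+71.
The quadratic r²+7·r+71 has discriminant −235 < 0 and is irreducible over ℤ.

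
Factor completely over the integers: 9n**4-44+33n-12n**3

(3n-4)(3n**3+11)

Group as (9n**4+33n) + (-12n**3-44) = 3n(3n**3+11) - 4(3n**3+11).
Both groups share the factor (3n**3+11).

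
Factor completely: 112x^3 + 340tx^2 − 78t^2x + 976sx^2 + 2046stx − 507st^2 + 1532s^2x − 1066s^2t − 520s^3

Group: 10s(−52s^2 − 39st + 174sx − 6tx + 28x^2) + (13t + 4x)(−52s^2 − 39st + 174sx − 6tx + 28x^2); both groups contain (−52s^2 − 39st + 174sx − 6tx + 28x^2), so (10s + 13t + 4x) is a factor with cofactor −52s^2 − 39st + 174sx − 6tx + 28x^2.
The cofactor groups again: −52s^2 − 39st + 174sx − 6tx + 28x^2 = −13s(4s + 3t − 14x) − 2x(4s + 3t − 14x); both groups contain (4s + 3t − 14x), giving −(13s + 2x)(4s + 3t − 14x).

−(10s + 13t + 4x)(13s + 2x)(4s + 3t − 14x)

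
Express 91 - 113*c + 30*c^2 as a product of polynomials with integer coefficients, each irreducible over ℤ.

Need a pair with product 30·91 = 2730 and sum -113: that's -35 and -78.
Split the middle term: 30*c^2 - 35*c - 78*c + 91 = 5*c*(6*c - 7) - 13*(6*c - 7).

(5*c - 13)*(6*c - 7)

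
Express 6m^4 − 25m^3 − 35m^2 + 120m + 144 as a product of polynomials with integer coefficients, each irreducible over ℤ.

(2m + 3)(3m + 4)(m − 3)(m − 4)

Trying the rational-root candidates, m = −4/3 is a root, so (3m + 4) divides it; the quotient is 2m^3 − 11m^2 + 3m + 36.
Next, m = 3 is a root, giving the factor (m − 3) and quotient 2m^2 − 5m − 12.
The remaining quadratic factors as (m − 4)(2m + 3).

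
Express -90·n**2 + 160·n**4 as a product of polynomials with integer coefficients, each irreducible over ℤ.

Pull out the common factor 10·n**2; 16·n**2 - 9 is a difference of squares.

10·n**2·(4·n + 3)·(4·n - 3)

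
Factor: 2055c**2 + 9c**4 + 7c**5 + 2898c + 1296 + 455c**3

(7c + 9)(c + 1)(c + 2)(c**2 - 3c + 72)

By the rational root theorem, c = -2 is a root, so (c + 2) is a factor; dividing leaves 7c**4 - 5c**3 + 465c**2 + 1125c + 648.
Next, c = -9/7 is a root, so (7c + 9) divides it; the quotient is c**3 - 2c**2 + 69c + 72.
Continuing, c = -1 is a root, so (c + 1) divides it; the quotient is c**2 - 3c + 72.
The quadratic c**2 - 3c + 72 has discriminant -279 < 0 and is irreducible over ℤ.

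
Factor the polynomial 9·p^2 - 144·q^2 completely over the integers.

Pull out the common factor 9; p^2 - 16·q^2 is a difference of squares.

9·(p + 4·q)·(p - 4·q)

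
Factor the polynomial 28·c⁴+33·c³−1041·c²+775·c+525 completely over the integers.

(4·c−5)·(7·c+3)·(c+7)·(c−5)

Among the possible rational roots, c = −3/7 is a root, so (7·c+3) divides it; the quotient is 4·c³+3·c²−150·c+175.
Continuing, c = 5 is a root, giving the factor (c−5) and quotient 4·c²+23·c−35.
The remaining quadratic factors as (c+7)(4·c−5).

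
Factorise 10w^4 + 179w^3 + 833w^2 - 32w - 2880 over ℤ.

(2w + 5)(5w - 8)(w + 8)(w + 9)

Among the possible rational roots, w = -8 is a root, giving the factor (w + 8) and quotient 10w^3 + 99w^2 + 41w - 360.
Next, w = -5/2 is a root, so (2w + 5) is a factor; dividing leaves 5w^2 + 37w - 72.
The remaining quadratic factors as (w + 9)(5w - 8).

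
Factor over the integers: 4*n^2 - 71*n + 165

(4*n - 11)*(n - 15)

Need a pair with product 4·165 = 660 and sum -71: that's -60 and -11.
Split the middle term: 4*n^2 - 60*n - 11*n + 165 = 4*n*(n - 15) - 11*(n - 15).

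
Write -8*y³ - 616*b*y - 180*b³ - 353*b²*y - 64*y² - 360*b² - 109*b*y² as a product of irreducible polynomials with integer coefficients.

-(4*b + y + 8)*(5*b + 8*y)*(9*b + y)

Group: 4*b*(-45*b² - 77*b*y - 8*y²) + (y + 8)*(-45*b² - 77*b*y - 8*y²); both groups contain (-45*b² - 77*b*y - 8*y²), so (4*b + y + 8) is a factor with cofactor -45*b² - 77*b*y - 8*y².
The cofactor groups again: -45*b² - 77*b*y - 8*y² = -9*b*(5*b + 8*y) - y*(5*b + 8*y); both groups contain (5*b + 8*y), giving -(9*b + y)*(5*b + 8*y).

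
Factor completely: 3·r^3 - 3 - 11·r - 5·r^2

(3·r + 1)·(r + 1)·(r - 3)

By the rational root theorem, r = 3 is a root, giving the factor (r - 3) and quotient 3·r^2 + 4·r + 1.
The remaining quadratic factors as (3·r + 1)(r + 1).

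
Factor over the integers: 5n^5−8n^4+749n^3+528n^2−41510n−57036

Among the possible rational roots, n = −7/5 is a root, so (5n+7) is a factor; dividing leaves n^4−3n^3+154n^2−110n−8148.
Next, n = 7 is a root, so (n−7) divides it; the quotient is n^3+4n^2+182n+1164.
Next, n = −6 is a root, so (n+6) is a factor; dividing leaves n^2−2n+194.
The quadratic n^2−2n+194 has discriminant −772 < 0 and is irreducible over ℤ.

(5n+7)(n+6)(n−7)(n^2−2n+194)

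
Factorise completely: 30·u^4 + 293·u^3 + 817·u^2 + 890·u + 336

(5·u + 8)·(6·u + 7)·(u + 1)·(u + 6)

By the rational root theorem, u = -7/6 is a root, giving the factor (6·u + 7) and quotient 5·u^3 + 43·u^2 + 86·u + 48.
Continuing, u = -8/5 is a root, giving the factor (5·u + 8) and quotient u^2 + 7·u + 6.
The remaining quadratic factors as (u + 6)(u + 1).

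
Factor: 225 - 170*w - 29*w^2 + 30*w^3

By the rational root theorem, w = 9/5 is a root, giving the factor (5*w - 9) and quotient 6*w^2 + 5*w - 25.
The remaining quadratic factors as (2*w + 5)(3*w - 5).

(2*w + 5)*(3*w - 5)*(5*w - 9)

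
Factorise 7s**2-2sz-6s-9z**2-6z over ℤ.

(7s-9z-6)(s+z)

Group: s(7s-9z-6) + z(7s-9z-6); both groups contain (7s-9z-6).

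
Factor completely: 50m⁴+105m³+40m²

Pull out the common factor 5m², then factor the remaining trinomial.

5m²(2m+1)(5m+8)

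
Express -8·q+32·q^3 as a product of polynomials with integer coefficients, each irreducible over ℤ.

Pull out the common factor 8·q; 4·q^2-1 is a difference of squares.

8·q·(2·q+1)·(2·q-1)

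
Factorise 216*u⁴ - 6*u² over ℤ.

Every term has a factor of 6*u². Then 36*u² - 1 = (6*u)² − (1)².

6*u²*(6*u + 1)*(6*u - 1)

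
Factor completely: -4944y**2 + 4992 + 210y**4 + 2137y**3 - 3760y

(5y - 4)(6y - 13)(7y + 8)(y + 12)

Among the possible rational roots, y = 4/5 is a root, so (5y - 4) divides it; the quotient is 42y**3 + 461y**2 - 620y - 1248.
Next, y = -8/7 is a root, so (7y + 8) divides it; the quotient is 6y**2 + 59y - 156.
The remaining quadratic factors as (6y - 13)(y + 12).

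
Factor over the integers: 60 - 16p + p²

Two integers with product 60 and sum -16 are -10 and -6.

(p - 10)(p - 6)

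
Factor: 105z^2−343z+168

Pull out the common factor 7, then factor the remaining trinomial.

7(3z−8)(5z−3)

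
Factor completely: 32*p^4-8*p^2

8*p^2*(2*p+1)*(2*p-1)

Every term has a factor of 8*p^2. Then 4*p^2-1 = (2*p)² − (1)².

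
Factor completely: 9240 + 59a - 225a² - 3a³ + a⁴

(a + 11)(a + 8)(a - 15)(a - 7)

Among the possible rational roots, a = 15 is a root, so (a - 15) divides it; the quotient is a³ + 12a² - 45a - 616.
Continuing, a = -8 is a root, so (a + 8) divides it; the quotient is a² + 4a - 77.
The remaining quadratic factors as (a - 7)(a + 11).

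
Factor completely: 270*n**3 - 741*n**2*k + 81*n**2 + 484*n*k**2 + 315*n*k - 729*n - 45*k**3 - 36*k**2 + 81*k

(6*n - 5*k - 9)*(5*n - 9*k + 9)*(9*n - k)

Group: 5*n*(54*n**2 - 51*n*k - 81*n + 5*k**2 + 9*k) + (-9*k + 9)*(54*n**2 - 51*n*k - 81*n + 5*k**2 + 9*k); both groups contain (54*n**2 - 51*n*k - 81*n + 5*k**2 + 9*k), so (5*n - 9*k + 9) is a factor with cofactor 54*n**2 - 51*n*k - 81*n + 5*k**2 + 9*k.
The cofactor groups again: 54*n**2 - 51*n*k - 81*n + 5*k**2 + 9*k = 9*n*(6*n - 5*k - 9) - k*(6*n - 5*k - 9); both groups contain (6*n - 5*k - 9), giving (9*n - k)*(6*n - 5*k - 9).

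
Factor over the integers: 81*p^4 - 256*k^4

(3*p - 4*k)*(3*p + 4*k)*(9*p^2 + 16*k^2)

(3*p)⁴ − (4*k)⁴ = ((3*p)² − (4*k)²)((3*p)² + (4*k)²); the first factor splits again, the second (9*p^2 + 16*k^2) is irreducible.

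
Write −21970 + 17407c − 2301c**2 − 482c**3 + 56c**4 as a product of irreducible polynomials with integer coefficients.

(2c + 13)(4c − 13)(7c − 13)(c − 10)

Testing divisors of the constant over divisors of the leading coefficient, c = 13/7 is a root, giving the factor (7c − 13) and quotient 8c**3 − 54c**2 − 429c + 1690.
Then c = −13/2 is a root, so (2c + 13) is a factor; dividing leaves 4c**2 − 53c + 130.
The remaining quadratic factors as (c − 10)(4c − 13).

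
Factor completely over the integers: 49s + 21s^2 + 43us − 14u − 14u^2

Group: −7u(2u − 7s) + (−3s − 7)(2u − 7s); both groups contain (2u − 7s).

−(2u − 7s)(7u + 3s + 7)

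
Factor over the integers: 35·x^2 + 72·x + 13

(5·x + 1)·(7·x + 13)

Need a pair with product 35·13 = 455 and sum 72: that's 7 and 65.
Split the middle term: 35·x^2 + 7·x + 65·x + 13 = 7·x·(5·x + 1) + 13·(5·x + 1).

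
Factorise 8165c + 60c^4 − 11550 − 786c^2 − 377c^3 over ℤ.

(3c + 14)(4c − 15)(5c − 11)(c − 5)

Testing divisors of the constant over divisors of the leading coefficient, c = −14/3 is a root, so (3c + 14) divides it; the quotient is 20c^3 − 219c^2 + 760c − 825.
Next, c = 11/5 is a root, so (5c − 11) is a factor; dividing leaves 4c^2 − 35c + 75.
The remaining quadratic factors as (c − 5)(4c − 15).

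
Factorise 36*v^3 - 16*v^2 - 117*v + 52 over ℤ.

(9*v - 4)*(4*v^2 - 13)

Group as (36*v^3 - 117*v) + (-16*v^2 + 52) = 9*v*(4*v^2 - 13) - 4*(4*v^2 - 13).
Both groups share the factor (4*v^2 - 13).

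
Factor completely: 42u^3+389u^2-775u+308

Testing divisors of the constant over divisors of the leading coefficient, u = 4/7 is a root, so (7u-4) divides it; the quotient is 6u^2+59u-77.
The remaining quadratic factors as (u+11)(6u-7).

(6u-7)(7u-4)(u+11)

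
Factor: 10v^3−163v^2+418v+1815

Among the possible rational roots, v = 15/2 is a root, so (2v−15) is a factor; dividing leaves 5v^2−44v−121.
The remaining quadratic factors as (v−11)(5v+11).

(2v−15)(5v+11)(v−11)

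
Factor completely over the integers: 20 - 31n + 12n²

Need a pair with product 12·20 = 240 and sum -31: that's -16 and -15.
Split the middle term: 12n² - 16n - 15n + 20 = 4n(3n - 4) - 5(3n - 4).

(3n - 4)(4n - 5)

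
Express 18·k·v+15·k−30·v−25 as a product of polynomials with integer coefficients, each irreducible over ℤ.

Group as (18·k·v+15·k) + (−30·v−25) = 3·k·(6·v+5) − 5·(6·v+5).
Both groups share the factor (6·v+5).

(3·k−5)·(6·v+5)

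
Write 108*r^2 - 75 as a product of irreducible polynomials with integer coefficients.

Pull out the common factor 3; 36*r^2 - 25 is a difference of squares.

3*(6*r + 5)*(6*r - 5)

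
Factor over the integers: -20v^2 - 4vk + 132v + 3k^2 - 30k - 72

-(10v - 3k - 6)(2v + k - 12)

Group: -10v(2v + k - 12) + (3k + 6)(2v + k - 12); both groups contain (2v + k - 12).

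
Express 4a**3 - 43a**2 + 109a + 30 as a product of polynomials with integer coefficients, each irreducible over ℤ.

Testing divisors of the constant over divisors of the leading coefficient, a = 6 is a root, so (a - 6) divides it; the quotient is 4a**2 - 19a - 5.
The remaining quadratic factors as (4a + 1)(a - 5).

(4a + 1)(a - 5)(a - 6)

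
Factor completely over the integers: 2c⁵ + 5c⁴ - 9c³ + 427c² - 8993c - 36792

(2c + 7)(c + 9)(c - 8)(c² - 2c + 73)

By the rational root theorem, c = 8 is a root, so (c - 8) is a factor; dividing leaves 2c⁴ + 21c³ + 159c² + 1699c + 4599.
Next, c = -9 is a root, so (c + 9) is a factor; dividing leaves 2c³ + 3c² + 132c + 511.
Next, c = -7/2 is a root, giving the factor (2c + 7) and quotient c² - 2c + 73.
The quadratic c² - 2c + 73 has discriminant -288 < 0 and is irreducible over ℤ.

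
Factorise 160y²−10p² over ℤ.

10(4y−p)(4y+p)

Pull out the common factor 10; 16y²−p² is a difference of squares.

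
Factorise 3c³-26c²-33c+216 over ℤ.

(3c-8)(c+3)(c-9)

By the rational root theorem, c = 9 is a root, so (c-9) is a factor; dividing leaves 3c²+c-24.
The remaining quadratic factors as (3c-8)(c+3).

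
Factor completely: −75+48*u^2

Pull out the common factor 3; 16*u^2−25 is a difference of squares.

3*(4*u+5)*(4*u−5)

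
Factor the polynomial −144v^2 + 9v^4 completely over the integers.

Every term has a factor of 9v^2. Then v^2 − 16 = (v)² − (4)².

9v^2(v + 4)(v − 4)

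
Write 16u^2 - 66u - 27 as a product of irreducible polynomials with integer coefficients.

Need a pair with product 16·(-27) = -432 and sum -66: that's 6 and -72.
Split the middle term: 16u^2 + 6u - 72u - 27 = 2u(8u + 3) - 9(8u + 3).

(2u - 9)(8u + 3)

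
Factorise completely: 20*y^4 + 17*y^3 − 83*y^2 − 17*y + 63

Among the possible rational roots, y = 7/5 is a root, so (5*y − 7) divides it; the quotient is 4*y^3 + 9*y^2 − 4*y − 9.
Next, y = −1 is a root, so (y + 1) divides it; the quotient is 4*y^2 + 5*y − 9.
The remaining quadratic factors as (4*y + 9)(y − 1).

(4*y + 9)*(5*y − 7)*(y + 1)*(y − 1)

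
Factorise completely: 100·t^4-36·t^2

Every term has a factor of 4·t^2. Then 25·t^2-9 = (5·t)² − (3)².

4·t^2·(5·t+3)·(5·t-3)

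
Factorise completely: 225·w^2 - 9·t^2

Pull out the common factor 9; 25·w^2 - t^2 is a difference of squares.

9·(5·w - t)·(5·w + t)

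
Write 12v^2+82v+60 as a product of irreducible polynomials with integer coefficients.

Pull out the common factor 2, then factor the remaining trinomial.

2(6v+5)(v+6)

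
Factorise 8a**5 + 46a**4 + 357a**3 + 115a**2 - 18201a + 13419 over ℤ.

By the rational root theorem, a = 3/4 is a root, so (4a - 3) divides it; the quotient is 2a**4 + 13a**3 + 99a**2 + 103a - 4473.
Then a = 9/2 is a root, so (2a - 9) divides it; the quotient is a**3 + 11a**2 + 99a + 497.
Continuing, a = -7 is a root, so (a + 7) divides it; the quotient is a**2 + 4a + 71.
The quadratic a**2 + 4a + 71 has discriminant -268 < 0 and is irreducible over ℤ.

(2a - 9)(4a - 3)(a + 7)(a**2 + 4a + 71)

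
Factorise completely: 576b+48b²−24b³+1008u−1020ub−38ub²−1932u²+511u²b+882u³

(14u−3b−12)(9u+2b−12)(7u+4b)

Group: 14u(63u²+50ub−84u+8b²−48b) + (−3b−12)(63u²+50ub−84u+8b²−48b); both groups contain (63u²+50ub−84u+8b²−48b), so (14u−3b−12) is a factor with cofactor 63u²+50ub−84u+8b²−48b.
The cofactor groups again: 63u²+50ub−84u+8b²−48b = 7u(9u+2b−12) + 4b(9u+2b−12); both groups contain (9u+2b−12), giving (7u+4b)(9u+2b−12).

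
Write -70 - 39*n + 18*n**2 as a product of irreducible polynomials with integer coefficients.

Need a pair with product 18·(-70) = -1260 and sum -39: that's 21 and -60.
Split the middle term: 18*n**2 + 21*n - 60*n - 70 = 3*n*(6*n + 7) - 10*(6*n + 7).

(3*n - 10)*(6*n + 7)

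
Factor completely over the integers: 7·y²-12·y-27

Need a pair with product 7·(-27) = -189 and sum -12: that's 9 and -21.
Split the middle term: 7·y²+9·y - 21·y-27 = y·(7·y+9) - 3·(7·y+9).

(7·y+9)·(y-3)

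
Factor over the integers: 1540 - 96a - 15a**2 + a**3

Testing divisors of the constant over divisors of the leading coefficient, a = -10 is a root, so (a + 10) is a factor; dividing leaves a**2 - 25a + 154.
The remaining quadratic factors as (a - 11)(a - 14).

(a + 10)(a - 11)(a - 14)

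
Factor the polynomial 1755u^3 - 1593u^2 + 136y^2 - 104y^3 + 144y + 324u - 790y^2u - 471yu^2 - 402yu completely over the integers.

-(13y - 15u + 9)(2y + 13u - 4)(4y + 9u)

Group: 2y(-52y^2 - 57yu - 36y + 135u^2 - 81u) + (13u - 4)(-52y^2 - 57yu - 36y + 135u^2 - 81u); both groups contain (-52y^2 - 57yu - 36y + 135u^2 - 81u), so (2y + 13u - 4) is a factor with cofactor -52y^2 - 57yu - 36y + 135u^2 - 81u.
The cofactor groups again: -52y^2 - 57yu - 36y + 135u^2 - 81u = -4y(13y - 15u + 9) - 9u(13y - 15u + 9); both groups contain (13y - 15u + 9), giving -(4y + 9u)(13y - 15u + 9).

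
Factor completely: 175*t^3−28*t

7*t*(5*t+2)*(5*t−2)

Every term has a factor of 7*t. Then 25*t^2−4 = (5*t)² − (2)².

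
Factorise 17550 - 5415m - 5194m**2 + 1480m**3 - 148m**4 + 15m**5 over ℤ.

By the rational root theorem, m = 5/3 is a root, so (3m - 5) is a factor; dividing leaves 5m**4 - 41m**3 + 425m**2 - 1023m - 3510.
Next, m = -9/5 is a root, so (5m + 9) is a factor; dividing leaves m**3 - 10m**2 + 103m - 390.
Then m = 5 is a root, so (m - 5) divides it; the quotient is m**2 - 5m + 78.
The quadratic m**2 - 5m + 78 has discriminant -287 < 0 and is irreducible over ℤ.

(3m - 5)(5m + 9)(m - 5)(m**2 - 5m + 78)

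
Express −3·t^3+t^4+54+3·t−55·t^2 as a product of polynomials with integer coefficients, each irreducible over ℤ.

Testing divisors of the constant over divisors of the leading coefficient, t = 1 is a root, so (t−1) divides it; the quotient is t^3−2·t^2−57·t−54.
Then t = 9 is a root, giving the factor (t−9) and quotient t^2+7·t+6.
The remaining quadratic factors as (t+1)(t+6).

(t+1)·(t+6)·(t−1)·(t−9)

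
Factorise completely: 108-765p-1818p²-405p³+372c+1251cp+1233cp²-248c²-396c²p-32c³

Group: c(-32c²+84cp+40c-27p²-105p+12) + (15p+9)(-32c²+84cp+40c-27p²-105p+12); both groups contain (-32c²+84cp+40c-27p²-105p+12), so (c+15p+9) is a factor with cofactor -32c²+84cp+40c-27p²-105p+12.
The cofactor groups again: -32c²+84cp+40c-27p²-105p+12 = -4c(8c-3p-12) + (9p-1)(8c-3p-12); both groups contain (8c-3p-12), giving -(4c-9p+1)(8c-3p-12).

-(4c-9p+1)(8c-3p-12)(c+15p+9)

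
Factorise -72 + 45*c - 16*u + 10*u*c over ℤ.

(2*u + 9)*(5*c - 8)

Group as (10*u*c - 16*u) + (45*c - 72) = 2*u*(5*c - 8) + 9*(5*c - 8).
Both groups share the factor (5*c - 8).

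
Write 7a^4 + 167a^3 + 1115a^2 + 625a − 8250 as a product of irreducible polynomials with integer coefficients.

Testing divisors of the constant over divisors of the leading coefficient, a = −11 is a root, so (a + 11) is a factor; dividing leaves 7a^3 + 90a^2 + 125a − 750.
Then a = −10 is a root, so (a + 10) divides it; the quotient is 7a^2 + 20a − 75.
The remaining quadratic factors as (a + 5)(7a − 15).

(7a − 15)(a + 10)(a + 11)(a + 5)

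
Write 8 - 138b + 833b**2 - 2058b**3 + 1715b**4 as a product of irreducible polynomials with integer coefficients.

By the rational root theorem, b = 1/5 is a root, so (5b - 1) divides it; the quotient is 343b**3 - 343b**2 + 98b - 8.
Then b = 2/7 is a root, giving the factor (7b - 2) and quotient 49b**2 - 35b + 4.
The remaining quadratic factors as (7b - 1)(7b - 4).

(5b - 1)(7b - 1)(7b - 2)(7b - 4)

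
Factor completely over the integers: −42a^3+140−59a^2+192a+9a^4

Testing divisors of the constant over divisors of the leading coefficient, a = 5 is a root, so (a−5) divides it; the quotient is 9a^3+3a^2−44a−28.
Next, a = 7/3 is a root, giving the factor (3a−7) and quotient 3a^2+8a+4.
The remaining quadratic factors as (3a+2)(a+2).

(3a+2)(3a−7)(a+2)(a−5)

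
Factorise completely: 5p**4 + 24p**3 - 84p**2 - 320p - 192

(5p + 4)(p + 2)(p + 6)(p - 4)

Testing divisors of the constant over divisors of the leading coefficient, p = -6 is a root, so (p + 6) divides it; the quotient is 5p**3 - 6p**2 - 48p - 32.
Then p = 4 is a root, so (p - 4) divides it; the quotient is 5p**2 + 14p + 8.
The remaining quadratic factors as (5p + 4)(p + 2).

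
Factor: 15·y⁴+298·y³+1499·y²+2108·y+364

(3·y+14)·(5·y+1)·(y+13)·(y+2)

Among the possible rational roots, y = -1/5 is a root, so (5·y+1) is a factor; dividing leaves 3·y³+59·y²+288·y+364.
Next, y = -13 is a root, so (y+13) is a factor; dividing leaves 3·y²+20·y+28.
The remaining quadratic factors as (y+2)(3·y+14).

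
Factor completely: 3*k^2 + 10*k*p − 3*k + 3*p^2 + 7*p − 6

Group: 3*k*(k + 3*p − 2) + (p + 3)*(k + 3*p − 2); both groups contain (k + 3*p − 2).

(3*k + p + 3)*(k + 3*p − 2)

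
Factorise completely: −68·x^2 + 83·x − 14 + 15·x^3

(3·x − 7)·(5·x − 1)·(x − 2)

Trying the rational-root candidates, x = 7/3 is a root, so (3·x − 7) divides it; the quotient is 5·x^2 − 11·x + 2.
The remaining quadratic factors as (5·x − 1)(x − 2).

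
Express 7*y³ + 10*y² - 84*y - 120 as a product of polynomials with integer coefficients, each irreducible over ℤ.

(7*y + 10)*(y² - 12)

Group as (7*y³ - 84*y) + (10*y² - 120) = 7*y*(y² - 12) + 10*(y² - 12).
Both groups share the factor (y² - 12).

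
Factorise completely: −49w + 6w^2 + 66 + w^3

By the rational root theorem, w = −11 is a root, so (w + 11) is a factor; dividing leaves w^2 − 5w + 6.
The remaining quadratic factors as (w − 2)(w − 3).

(w + 11)(w − 2)(w − 3)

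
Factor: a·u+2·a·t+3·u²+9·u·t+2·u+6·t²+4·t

(u+2·t)·(a+3·u+3·t+2)

Group: u·(a+3·u+3·t+2) + 2·t·(a+3·u+3·t+2); both groups contain (a+3·u+3·t+2).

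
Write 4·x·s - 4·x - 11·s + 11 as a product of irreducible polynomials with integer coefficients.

Group as (4·x·s - 4·x) + (-11·s + 11) = 4·x·(s - 1) - 11·(s - 1).
Both groups share the factor (s - 1).

(4·x - 11)·(s - 1)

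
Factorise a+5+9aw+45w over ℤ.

Group as (9aw+a) + (45w+5) = a(9w+1) + 5(9w+1).
Both groups share the factor (9w+1).

(9w+1)(a+5)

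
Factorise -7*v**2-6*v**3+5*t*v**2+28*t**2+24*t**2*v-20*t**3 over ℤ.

-(2*t+v)*(2*t-v)*(5*t-6*v-7)

Group: 2*t*(-10*t**2+7*t*v+14*t+6*v**2+7*v) - v*(-10*t**2+7*t*v+14*t+6*v**2+7*v); both groups contain (-10*t**2+7*t*v+14*t+6*v**2+7*v), so (2*t-v) is a factor with cofactor -10*t**2+7*t*v+14*t+6*v**2+7*v.
The cofactor groups again: -10*t**2+7*t*v+14*t+6*v**2+7*v = -5*t*(2*t+v) + (6*v+7)*(2*t+v); both groups contain (2*t+v), giving -(5*t-6*v-7)*(2*t+v).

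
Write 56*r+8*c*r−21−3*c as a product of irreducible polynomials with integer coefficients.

(8*r−3)*(c+7)

Group as (8*c*r−3*c) + (56*r−21) = c*(8*r−3) + 7*(8*r−3).
Both groups share the factor (8*r−3).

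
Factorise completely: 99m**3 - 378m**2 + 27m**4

9m**2(3m - 7)(m + 6)

Pull out the common factor 9m**2, then factor the remaining trinomial.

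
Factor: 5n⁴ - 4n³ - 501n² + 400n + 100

(5n + 1)(n + 10)(n - 1)(n - 10)

Among the possible rational roots, n = 1 is a root, giving the factor (n - 1) and quotient 5n³ + n² - 500n - 100.
Then n = 10 is a root, so (n - 10) is a factor; dividing leaves 5n² + 51n + 10.
The remaining quadratic factors as (5n + 1)(n + 10).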